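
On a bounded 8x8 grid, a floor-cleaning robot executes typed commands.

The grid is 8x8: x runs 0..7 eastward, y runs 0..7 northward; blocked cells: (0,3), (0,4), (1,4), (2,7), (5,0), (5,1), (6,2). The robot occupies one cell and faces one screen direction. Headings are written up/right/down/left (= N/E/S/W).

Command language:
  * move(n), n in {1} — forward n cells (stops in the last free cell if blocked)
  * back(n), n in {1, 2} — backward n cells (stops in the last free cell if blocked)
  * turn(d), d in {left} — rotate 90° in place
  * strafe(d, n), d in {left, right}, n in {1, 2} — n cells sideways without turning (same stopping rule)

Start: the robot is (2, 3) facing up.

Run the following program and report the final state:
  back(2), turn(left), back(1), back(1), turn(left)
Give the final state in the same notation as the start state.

initial: (2, 3) facing up
1. back(2) → (2, 1) facing up
2. turn(left) → (2, 1) facing left
3. back(1) → (3, 1) facing left
4. back(1) → (4, 1) facing left
5. turn(left) → (4, 1) facing down

(4, 1) facing down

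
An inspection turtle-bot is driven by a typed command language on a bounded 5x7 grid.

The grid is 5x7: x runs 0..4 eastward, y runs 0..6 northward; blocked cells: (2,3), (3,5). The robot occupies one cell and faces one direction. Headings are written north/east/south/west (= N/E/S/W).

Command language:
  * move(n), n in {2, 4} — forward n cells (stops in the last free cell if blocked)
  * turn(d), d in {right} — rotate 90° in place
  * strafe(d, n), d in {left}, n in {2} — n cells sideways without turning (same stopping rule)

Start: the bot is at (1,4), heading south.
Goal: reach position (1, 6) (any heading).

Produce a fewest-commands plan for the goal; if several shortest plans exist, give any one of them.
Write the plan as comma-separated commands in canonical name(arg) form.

from: at (1,4), heading south
step 1 (turn(right)): at (1,4), heading west
step 2 (turn(right)): at (1,4), heading north
step 3 (move(2)): at (1,6), heading north
nothing shorter than 3 reaches the goal.

turn(right), turn(right), move(2)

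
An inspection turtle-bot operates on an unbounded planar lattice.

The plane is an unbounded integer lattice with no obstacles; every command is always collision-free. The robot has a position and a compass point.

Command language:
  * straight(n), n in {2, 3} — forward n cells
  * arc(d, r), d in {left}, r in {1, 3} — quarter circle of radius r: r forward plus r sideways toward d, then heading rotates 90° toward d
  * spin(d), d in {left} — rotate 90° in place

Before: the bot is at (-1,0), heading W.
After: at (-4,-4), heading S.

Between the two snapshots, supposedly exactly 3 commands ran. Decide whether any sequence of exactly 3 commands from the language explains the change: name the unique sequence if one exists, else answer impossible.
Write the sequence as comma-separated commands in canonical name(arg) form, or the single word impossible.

key: position moved to (-4,-4) AND the heading swung to S — translation plus rotation needed
from: at (-1,0), heading W
step 1 (straight(2)): at (-3,0), heading W
step 2 (arc(left, 1)): at (-4,-1), heading S
step 3 (straight(3)): at (-4,-4), heading S
no rival 3-sequence matches.

straight(2), arc(left, 1), straight(3)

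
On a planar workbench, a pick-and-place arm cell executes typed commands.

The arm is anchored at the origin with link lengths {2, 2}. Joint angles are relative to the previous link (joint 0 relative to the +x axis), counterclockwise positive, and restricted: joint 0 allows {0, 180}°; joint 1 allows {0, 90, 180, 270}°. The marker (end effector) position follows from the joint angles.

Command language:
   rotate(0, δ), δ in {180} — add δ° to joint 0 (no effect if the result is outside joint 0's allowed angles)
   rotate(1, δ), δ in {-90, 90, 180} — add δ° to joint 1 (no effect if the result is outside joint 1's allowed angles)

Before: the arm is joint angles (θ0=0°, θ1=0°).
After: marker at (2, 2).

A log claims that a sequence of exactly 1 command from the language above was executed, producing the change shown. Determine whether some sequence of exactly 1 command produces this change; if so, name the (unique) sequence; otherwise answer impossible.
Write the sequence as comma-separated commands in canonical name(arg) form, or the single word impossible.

rotate(1, 90)

begin: joint angles (θ0=0°, θ1=0°)
[1] after rotate(1, 90): joint angles (θ0=0°, θ1=90°)
uniquely the one of 4 1-step routes that fits.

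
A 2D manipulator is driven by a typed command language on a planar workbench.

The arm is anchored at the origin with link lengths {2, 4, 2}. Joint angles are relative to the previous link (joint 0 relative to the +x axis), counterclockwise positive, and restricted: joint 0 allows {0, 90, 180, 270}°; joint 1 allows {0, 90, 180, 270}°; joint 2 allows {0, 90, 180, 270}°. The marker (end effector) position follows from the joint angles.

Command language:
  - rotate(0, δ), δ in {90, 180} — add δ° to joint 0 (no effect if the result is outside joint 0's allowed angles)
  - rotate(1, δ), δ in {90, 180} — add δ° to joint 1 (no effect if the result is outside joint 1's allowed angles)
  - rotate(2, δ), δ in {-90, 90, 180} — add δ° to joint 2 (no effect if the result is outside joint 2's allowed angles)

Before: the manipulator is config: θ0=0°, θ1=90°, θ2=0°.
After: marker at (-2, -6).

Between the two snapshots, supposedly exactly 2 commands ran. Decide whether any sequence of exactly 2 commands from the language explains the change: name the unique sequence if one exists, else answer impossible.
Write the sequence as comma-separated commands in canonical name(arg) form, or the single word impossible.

rotate(0, 90), rotate(0, 90)

begin: config: θ0=0°, θ1=90°, θ2=0°
[1] after rotate(0, 90): config: θ0=90°, θ1=90°, θ2=0°
[2] after rotate(0, 90): config: θ0=180°, θ1=90°, θ2=0°
no rival 2-sequence matches.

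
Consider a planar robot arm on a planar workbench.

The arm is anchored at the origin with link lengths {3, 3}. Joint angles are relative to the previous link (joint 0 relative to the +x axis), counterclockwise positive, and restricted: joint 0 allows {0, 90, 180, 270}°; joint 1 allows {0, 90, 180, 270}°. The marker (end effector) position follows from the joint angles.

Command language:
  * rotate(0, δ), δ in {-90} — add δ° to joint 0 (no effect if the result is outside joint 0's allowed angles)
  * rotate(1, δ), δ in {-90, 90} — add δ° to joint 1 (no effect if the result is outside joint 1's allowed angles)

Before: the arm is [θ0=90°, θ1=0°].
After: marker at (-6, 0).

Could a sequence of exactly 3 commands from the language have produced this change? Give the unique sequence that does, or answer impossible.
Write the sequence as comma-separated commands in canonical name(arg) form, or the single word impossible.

initial: [θ0=90°, θ1=0°]
1. rotate(0, -90) → [θ0=0°, θ1=0°]
2. rotate(0, -90) → [θ0=270°, θ1=0°]
3. rotate(0, -90) → [θ0=180°, θ1=0°]
no rival 3-sequence matches.

rotate(0, -90), rotate(0, -90), rotate(0, -90)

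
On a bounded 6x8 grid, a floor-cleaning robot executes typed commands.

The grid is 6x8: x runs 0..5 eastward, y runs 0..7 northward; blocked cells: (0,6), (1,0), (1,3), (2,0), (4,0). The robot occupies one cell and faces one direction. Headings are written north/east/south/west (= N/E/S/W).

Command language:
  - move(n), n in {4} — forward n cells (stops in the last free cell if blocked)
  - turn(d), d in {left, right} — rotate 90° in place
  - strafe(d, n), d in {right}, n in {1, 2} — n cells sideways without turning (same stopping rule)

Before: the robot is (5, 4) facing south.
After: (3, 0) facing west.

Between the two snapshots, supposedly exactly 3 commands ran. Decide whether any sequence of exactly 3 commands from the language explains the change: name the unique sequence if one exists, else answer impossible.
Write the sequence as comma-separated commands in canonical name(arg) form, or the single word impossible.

strafe(right, 2), move(4), turn(right)

key: cell and facing (now W) both changed — the 3 commands mix motion and turning
from: (5, 4) facing south
step 1 (strafe(right, 2)): (3, 4) facing south
step 2 (move(4)): (3, 0) facing south
step 3 (turn(right)): (3, 0) facing west
uniquely the one of 125 3-step routes that fits.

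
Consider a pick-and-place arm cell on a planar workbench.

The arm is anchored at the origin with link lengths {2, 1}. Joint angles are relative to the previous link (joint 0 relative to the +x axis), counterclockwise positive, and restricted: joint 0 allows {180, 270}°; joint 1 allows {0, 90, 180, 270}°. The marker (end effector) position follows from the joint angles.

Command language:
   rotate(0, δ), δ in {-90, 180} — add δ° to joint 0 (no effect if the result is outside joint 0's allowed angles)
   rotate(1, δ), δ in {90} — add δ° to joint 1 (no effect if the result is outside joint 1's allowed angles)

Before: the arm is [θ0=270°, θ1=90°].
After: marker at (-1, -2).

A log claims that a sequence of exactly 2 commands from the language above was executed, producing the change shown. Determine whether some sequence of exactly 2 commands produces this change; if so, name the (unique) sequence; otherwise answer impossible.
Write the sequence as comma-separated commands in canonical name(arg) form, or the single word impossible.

rotate(1, 90), rotate(1, 90)

from: [θ0=270°, θ1=90°]
step 1 (rotate(1, 90)): [θ0=270°, θ1=180°]
step 2 (rotate(1, 90)): [θ0=270°, θ1=270°]
no other 2-command option fits: unique.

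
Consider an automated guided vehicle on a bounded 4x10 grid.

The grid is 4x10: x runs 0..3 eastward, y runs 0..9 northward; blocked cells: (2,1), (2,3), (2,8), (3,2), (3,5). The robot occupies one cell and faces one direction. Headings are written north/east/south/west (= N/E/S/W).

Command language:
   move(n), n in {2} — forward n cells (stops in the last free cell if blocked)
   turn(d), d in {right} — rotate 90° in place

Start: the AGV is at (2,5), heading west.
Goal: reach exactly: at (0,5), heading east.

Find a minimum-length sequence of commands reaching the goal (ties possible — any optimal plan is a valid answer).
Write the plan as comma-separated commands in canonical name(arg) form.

begin: at (2,5), heading west
step 1 (move(2)): at (0,5), heading west
step 2 (turn(right)): at (0,5), heading north
step 3 (turn(right)): at (0,5), heading east
shorter routes all fall short; 3 is best.

move(2), turn(right), turn(right)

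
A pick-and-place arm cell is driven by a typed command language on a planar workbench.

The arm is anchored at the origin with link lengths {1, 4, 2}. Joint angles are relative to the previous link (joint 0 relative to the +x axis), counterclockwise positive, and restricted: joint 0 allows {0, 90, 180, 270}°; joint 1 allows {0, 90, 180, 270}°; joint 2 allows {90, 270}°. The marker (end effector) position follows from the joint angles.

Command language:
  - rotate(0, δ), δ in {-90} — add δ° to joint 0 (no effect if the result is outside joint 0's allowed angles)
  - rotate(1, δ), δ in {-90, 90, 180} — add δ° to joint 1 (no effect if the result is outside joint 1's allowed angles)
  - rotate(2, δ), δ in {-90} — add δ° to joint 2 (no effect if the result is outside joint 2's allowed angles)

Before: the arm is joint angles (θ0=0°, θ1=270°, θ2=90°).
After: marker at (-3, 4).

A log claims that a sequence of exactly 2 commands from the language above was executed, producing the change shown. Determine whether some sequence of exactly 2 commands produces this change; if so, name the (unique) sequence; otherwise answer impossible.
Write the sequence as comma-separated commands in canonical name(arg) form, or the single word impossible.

rotate(0, -90), rotate(0, -90)

t0: joint angles (θ0=0°, θ1=270°, θ2=90°)
step 1 (rotate(0, -90)): joint angles (θ0=270°, θ1=270°, θ2=90°)
step 2 (rotate(0, -90)): joint angles (θ0=180°, θ1=270°, θ2=90°)
no rival 2-sequence matches.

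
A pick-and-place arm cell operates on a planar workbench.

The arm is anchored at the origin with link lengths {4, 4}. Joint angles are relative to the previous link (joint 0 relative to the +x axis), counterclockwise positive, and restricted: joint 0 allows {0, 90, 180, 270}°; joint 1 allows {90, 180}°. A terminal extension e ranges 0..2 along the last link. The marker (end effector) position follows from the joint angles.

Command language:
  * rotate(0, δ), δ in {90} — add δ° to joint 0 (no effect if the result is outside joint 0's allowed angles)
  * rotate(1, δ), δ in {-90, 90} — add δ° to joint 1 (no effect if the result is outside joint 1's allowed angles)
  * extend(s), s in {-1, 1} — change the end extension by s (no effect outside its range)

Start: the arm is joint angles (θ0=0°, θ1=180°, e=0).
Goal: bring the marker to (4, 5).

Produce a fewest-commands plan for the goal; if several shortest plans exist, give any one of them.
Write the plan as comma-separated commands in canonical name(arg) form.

from: joint angles (θ0=0°, θ1=180°, e=0)
step 1 (extend(1)): joint angles (θ0=0°, θ1=180°, e=1)
step 2 (rotate(1, -90)): joint angles (θ0=0°, θ1=90°, e=1)
no 1-step plan works, so 2 is optimal.

extend(1), rotate(1, -90)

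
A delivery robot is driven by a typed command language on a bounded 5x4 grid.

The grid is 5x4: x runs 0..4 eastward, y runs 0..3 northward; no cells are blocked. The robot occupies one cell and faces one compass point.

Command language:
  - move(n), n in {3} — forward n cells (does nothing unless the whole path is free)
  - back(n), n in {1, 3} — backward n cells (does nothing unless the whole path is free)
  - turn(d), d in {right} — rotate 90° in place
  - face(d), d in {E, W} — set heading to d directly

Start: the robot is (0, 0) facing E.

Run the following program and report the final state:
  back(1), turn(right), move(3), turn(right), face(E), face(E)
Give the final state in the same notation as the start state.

(0, 0) facing E

t0: (0, 0) facing E
[1] after back(1): (0, 0) facing E
[2] after turn(right): (0, 0) facing S
[3] after move(3): (0, 0) facing S
[4] after turn(right): (0, 0) facing W
[5] after face(E): (0, 0) facing E
[6] after face(E): (0, 0) facing E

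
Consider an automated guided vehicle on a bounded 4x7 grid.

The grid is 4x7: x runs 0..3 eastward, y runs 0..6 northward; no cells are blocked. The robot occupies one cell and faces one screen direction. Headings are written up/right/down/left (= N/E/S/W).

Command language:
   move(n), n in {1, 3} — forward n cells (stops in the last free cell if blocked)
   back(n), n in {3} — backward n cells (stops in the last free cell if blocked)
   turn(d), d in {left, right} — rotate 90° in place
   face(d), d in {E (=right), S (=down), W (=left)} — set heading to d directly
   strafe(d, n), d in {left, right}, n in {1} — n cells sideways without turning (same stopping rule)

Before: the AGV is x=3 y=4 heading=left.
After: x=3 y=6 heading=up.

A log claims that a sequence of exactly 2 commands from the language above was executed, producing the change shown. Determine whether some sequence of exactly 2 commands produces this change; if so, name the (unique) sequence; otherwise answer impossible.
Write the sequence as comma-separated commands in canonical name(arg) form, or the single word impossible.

key: position moved to (3,6) AND the heading swung to N — translation plus rotation needed
t0: x=3 y=4 heading=left
t=1 turn(right) ⇒ x=3 y=4 heading=up
t=2 move(3) ⇒ x=3 y=6 heading=up
all 100 alternatives checked — unique.

turn(right), move(3)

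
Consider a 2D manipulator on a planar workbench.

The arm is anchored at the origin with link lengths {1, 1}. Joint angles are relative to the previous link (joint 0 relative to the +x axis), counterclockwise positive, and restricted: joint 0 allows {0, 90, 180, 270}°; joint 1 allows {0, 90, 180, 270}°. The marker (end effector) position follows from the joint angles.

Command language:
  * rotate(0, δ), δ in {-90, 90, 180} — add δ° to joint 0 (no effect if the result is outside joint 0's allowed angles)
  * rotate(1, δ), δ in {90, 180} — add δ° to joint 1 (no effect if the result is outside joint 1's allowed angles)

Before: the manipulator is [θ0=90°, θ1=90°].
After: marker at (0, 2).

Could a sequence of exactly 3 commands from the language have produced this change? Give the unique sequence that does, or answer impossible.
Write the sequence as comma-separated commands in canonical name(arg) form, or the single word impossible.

begin: [θ0=90°, θ1=90°]
1. rotate(1, 90) → [θ0=90°, θ1=180°]
2. rotate(1, 90) → [θ0=90°, θ1=270°]
3. rotate(1, 90) → [θ0=90°, θ1=0°]
uniquely the one of 125 3-step routes that fits.

rotate(1, 90), rotate(1, 90), rotate(1, 90)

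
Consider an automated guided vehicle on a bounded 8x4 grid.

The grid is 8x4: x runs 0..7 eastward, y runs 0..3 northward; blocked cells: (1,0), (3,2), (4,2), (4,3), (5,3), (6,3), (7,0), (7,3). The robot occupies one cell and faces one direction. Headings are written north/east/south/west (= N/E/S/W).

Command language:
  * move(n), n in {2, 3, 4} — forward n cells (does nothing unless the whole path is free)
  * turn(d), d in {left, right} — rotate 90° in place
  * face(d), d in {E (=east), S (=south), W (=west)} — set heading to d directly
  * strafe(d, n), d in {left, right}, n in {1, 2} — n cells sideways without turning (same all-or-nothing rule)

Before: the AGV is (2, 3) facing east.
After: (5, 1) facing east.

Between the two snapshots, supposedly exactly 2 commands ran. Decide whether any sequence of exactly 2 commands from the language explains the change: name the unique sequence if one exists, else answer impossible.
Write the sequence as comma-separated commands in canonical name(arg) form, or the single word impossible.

key: running move(3) before strafe(right, 2) would end elsewhere — order is forced
start: (2, 3) facing east
[1] after strafe(right, 2): (2, 1) facing east
[2] after move(3): (5, 1) facing east
no rival 2-sequence matches.

strafe(right, 2), move(3)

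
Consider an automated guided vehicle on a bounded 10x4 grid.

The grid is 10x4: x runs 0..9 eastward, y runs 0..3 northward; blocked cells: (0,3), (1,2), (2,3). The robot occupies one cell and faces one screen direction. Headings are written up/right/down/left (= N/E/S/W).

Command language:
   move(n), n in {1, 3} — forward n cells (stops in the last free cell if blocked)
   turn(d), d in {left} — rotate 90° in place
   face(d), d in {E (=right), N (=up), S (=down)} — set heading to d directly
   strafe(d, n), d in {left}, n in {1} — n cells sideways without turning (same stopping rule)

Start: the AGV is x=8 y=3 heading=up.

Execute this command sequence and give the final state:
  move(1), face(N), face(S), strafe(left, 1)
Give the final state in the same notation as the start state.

start: x=8 y=3 heading=up
1. move(1) → x=8 y=3 heading=up
2. face(N) → x=8 y=3 heading=up
3. face(S) → x=8 y=3 heading=down
4. strafe(left, 1) → x=9 y=3 heading=down

x=9 y=3 heading=down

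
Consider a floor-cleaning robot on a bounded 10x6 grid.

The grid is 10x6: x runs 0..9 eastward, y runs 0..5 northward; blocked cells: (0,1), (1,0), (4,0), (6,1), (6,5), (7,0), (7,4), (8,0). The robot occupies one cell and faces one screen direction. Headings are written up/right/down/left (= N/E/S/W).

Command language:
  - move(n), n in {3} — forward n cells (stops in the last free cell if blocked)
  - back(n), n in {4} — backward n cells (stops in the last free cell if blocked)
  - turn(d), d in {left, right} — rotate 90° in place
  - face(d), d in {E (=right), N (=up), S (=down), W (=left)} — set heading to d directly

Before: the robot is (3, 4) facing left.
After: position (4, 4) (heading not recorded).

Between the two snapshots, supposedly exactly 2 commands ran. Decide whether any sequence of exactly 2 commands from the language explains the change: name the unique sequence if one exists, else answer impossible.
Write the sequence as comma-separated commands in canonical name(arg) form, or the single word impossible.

move(3), back(4)

key: order matters: swapping move(3) and back(4) lands elsewhere
t0: (3, 4) facing left
1. move(3) → (0, 4) facing left
2. back(4) → (4, 4) facing left
no other 2-command option fits: unique.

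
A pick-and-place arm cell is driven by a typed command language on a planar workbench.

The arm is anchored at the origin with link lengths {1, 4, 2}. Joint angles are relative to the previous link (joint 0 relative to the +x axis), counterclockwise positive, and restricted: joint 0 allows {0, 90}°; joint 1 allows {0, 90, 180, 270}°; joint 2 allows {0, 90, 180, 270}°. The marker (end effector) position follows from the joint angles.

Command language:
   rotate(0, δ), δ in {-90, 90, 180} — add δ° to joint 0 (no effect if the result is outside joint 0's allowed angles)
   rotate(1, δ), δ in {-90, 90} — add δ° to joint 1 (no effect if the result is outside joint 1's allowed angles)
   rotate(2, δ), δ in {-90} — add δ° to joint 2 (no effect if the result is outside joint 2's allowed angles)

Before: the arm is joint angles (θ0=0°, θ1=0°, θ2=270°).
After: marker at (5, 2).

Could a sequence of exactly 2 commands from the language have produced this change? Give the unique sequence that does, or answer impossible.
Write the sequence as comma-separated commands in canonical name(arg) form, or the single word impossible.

initial: joint angles (θ0=0°, θ1=0°, θ2=270°)
step 1 (rotate(2, -90)): joint angles (θ0=0°, θ1=0°, θ2=180°)
step 2 (rotate(2, -90)): joint angles (θ0=0°, θ1=0°, θ2=90°)
no rival 2-sequence matches.

rotate(2, -90), rotate(2, -90)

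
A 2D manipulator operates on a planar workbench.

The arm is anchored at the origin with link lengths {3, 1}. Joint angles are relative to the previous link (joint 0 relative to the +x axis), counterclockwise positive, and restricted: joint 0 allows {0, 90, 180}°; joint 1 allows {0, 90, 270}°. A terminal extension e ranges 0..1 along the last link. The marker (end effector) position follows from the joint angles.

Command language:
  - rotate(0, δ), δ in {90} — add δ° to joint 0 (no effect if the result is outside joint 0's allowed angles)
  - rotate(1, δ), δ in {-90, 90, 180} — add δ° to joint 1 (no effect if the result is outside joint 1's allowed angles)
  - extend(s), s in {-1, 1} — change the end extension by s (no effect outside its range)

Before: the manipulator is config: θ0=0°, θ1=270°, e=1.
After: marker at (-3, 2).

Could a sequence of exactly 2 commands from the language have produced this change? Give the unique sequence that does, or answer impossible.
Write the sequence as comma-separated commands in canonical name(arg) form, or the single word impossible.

rotate(0, 90), rotate(0, 90)

start: config: θ0=0°, θ1=270°, e=1
1. rotate(0, 90) → config: θ0=90°, θ1=270°, e=1
2. rotate(0, 90) → config: θ0=180°, θ1=270°, e=1
no other 2-command option fits: unique.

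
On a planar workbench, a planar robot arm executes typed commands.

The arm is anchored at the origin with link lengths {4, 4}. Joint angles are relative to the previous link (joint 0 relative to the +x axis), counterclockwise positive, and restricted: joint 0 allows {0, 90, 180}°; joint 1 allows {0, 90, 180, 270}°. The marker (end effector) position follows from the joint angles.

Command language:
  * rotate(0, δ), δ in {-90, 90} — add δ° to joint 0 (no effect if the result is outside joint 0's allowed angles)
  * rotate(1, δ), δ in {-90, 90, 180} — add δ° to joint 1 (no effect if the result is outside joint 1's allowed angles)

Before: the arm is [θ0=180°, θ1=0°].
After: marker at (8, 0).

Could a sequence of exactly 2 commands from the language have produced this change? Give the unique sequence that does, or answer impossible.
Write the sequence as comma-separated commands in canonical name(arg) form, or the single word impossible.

rotate(0, -90), rotate(0, -90)

t0: [θ0=180°, θ1=0°]
step 1 (rotate(0, -90)): [θ0=90°, θ1=0°]
step 2 (rotate(0, -90)): [θ0=0°, θ1=0°]
no rival 2-sequence matches.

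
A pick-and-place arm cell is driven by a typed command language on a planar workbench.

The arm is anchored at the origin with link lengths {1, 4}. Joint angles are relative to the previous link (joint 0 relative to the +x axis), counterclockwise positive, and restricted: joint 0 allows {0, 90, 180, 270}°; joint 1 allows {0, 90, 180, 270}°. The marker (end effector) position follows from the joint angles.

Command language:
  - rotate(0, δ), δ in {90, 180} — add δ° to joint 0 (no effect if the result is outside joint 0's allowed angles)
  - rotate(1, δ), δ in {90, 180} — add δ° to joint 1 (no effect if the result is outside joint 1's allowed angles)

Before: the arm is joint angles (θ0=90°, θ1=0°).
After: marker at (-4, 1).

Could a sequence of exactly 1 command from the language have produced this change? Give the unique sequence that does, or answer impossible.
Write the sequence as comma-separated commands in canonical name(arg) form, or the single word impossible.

start: joint angles (θ0=90°, θ1=0°)
step 1 (rotate(1, 90)): joint angles (θ0=90°, θ1=90°)
no other 1-command option fits: unique.

rotate(1, 90)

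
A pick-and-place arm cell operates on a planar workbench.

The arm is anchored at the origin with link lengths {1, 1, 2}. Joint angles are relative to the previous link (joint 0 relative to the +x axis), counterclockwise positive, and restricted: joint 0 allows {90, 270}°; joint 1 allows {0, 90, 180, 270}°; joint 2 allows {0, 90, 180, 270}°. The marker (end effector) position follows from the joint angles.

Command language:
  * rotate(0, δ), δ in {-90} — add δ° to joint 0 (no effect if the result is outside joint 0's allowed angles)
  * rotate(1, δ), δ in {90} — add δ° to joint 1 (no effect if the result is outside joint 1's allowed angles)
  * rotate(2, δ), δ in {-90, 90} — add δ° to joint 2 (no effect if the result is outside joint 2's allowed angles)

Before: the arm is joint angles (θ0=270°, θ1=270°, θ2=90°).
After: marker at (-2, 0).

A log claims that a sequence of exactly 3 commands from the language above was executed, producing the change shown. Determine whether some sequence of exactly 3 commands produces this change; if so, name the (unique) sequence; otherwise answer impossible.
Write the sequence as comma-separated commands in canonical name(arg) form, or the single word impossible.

rotate(1, 90), rotate(1, 90), rotate(1, 90)

initial: joint angles (θ0=270°, θ1=270°, θ2=90°)
[1] after rotate(1, 90): joint angles (θ0=270°, θ1=0°, θ2=90°)
[2] after rotate(1, 90): joint angles (θ0=270°, θ1=90°, θ2=90°)
[3] after rotate(1, 90): joint angles (θ0=270°, θ1=180°, θ2=90°)
uniquely the one of 64 3-step routes that fits.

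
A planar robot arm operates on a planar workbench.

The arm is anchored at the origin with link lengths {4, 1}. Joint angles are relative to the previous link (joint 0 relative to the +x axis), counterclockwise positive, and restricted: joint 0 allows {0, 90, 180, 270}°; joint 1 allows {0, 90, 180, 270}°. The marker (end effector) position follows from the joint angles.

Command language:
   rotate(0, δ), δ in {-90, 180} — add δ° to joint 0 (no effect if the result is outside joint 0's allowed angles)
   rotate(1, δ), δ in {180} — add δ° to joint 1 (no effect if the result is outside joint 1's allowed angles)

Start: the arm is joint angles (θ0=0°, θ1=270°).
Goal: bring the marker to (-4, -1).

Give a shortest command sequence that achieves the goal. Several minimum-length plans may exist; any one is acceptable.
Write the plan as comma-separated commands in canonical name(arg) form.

rotate(0, 180), rotate(1, 180)

from: joint angles (θ0=0°, θ1=270°)
1. rotate(0, 180) → joint angles (θ0=180°, θ1=270°)
2. rotate(1, 180) → joint angles (θ0=180°, θ1=90°)
minimal: 2 command(s), checked below 2.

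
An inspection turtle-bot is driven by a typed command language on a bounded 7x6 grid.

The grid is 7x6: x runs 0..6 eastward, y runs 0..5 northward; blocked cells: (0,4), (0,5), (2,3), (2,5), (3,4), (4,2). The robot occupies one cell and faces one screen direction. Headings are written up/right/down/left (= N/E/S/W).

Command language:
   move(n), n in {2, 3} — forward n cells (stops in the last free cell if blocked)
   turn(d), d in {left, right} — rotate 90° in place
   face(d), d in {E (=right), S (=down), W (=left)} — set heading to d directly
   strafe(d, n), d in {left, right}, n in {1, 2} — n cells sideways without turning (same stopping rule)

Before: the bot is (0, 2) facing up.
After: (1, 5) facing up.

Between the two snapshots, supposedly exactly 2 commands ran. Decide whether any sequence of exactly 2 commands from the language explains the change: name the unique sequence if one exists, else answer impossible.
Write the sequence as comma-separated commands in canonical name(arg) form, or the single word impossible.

strafe(right, 1), move(3)

key: still facing N at the end — nothing in the sequence rotates
initial: (0, 2) facing up
1. strafe(right, 1) → (1, 2) facing up
2. move(3) → (1, 5) facing up
uniquely the one of 121 2-step routes that fits.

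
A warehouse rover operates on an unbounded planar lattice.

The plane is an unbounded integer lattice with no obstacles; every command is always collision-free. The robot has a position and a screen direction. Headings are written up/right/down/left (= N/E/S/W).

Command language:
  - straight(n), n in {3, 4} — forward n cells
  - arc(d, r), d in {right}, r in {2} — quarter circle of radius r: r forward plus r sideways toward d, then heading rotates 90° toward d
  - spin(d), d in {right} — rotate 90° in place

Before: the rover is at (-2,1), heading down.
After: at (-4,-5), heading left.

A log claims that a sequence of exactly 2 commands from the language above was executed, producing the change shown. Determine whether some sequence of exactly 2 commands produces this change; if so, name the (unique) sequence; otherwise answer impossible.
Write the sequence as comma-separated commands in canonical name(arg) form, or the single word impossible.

straight(4), arc(right, 2)

key: order matters: swapping straight(4) and arc(right, 2) lands elsewhere
t0: at (-2,1), heading down
[1] after straight(4): at (-2,-3), heading down
[2] after arc(right, 2): at (-4,-5), heading left
all 16 alternatives checked — unique.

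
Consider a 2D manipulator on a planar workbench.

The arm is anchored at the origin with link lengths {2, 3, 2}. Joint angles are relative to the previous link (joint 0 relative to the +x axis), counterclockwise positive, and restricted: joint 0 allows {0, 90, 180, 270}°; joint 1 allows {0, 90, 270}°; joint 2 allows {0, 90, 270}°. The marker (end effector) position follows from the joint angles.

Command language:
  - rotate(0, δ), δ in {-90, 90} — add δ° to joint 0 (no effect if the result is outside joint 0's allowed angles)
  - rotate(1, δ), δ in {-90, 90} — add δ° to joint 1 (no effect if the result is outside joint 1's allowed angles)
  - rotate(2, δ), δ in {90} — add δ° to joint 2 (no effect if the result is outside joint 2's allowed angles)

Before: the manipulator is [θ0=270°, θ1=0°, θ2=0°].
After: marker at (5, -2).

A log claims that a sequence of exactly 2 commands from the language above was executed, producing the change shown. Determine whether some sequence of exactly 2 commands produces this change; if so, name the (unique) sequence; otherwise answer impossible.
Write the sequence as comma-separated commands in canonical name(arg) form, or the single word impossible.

rotate(1, 90), rotate(1, 90)

t0: [θ0=270°, θ1=0°, θ2=0°]
1. rotate(1, 90) → [θ0=270°, θ1=90°, θ2=0°]
2. rotate(1, 90) → [θ0=270°, θ1=90°, θ2=0°]
uniquely the one of 25 2-step routes that fits.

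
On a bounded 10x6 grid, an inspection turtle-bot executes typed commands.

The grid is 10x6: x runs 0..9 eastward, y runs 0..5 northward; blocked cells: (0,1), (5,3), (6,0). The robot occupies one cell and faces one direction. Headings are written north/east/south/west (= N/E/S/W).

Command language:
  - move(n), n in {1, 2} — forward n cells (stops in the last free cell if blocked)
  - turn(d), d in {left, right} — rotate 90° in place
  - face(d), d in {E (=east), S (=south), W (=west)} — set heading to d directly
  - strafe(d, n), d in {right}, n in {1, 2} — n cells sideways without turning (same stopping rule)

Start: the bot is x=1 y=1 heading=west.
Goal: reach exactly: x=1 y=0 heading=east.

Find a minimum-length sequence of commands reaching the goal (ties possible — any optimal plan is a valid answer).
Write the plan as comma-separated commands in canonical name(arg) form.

begin: x=1 y=1 heading=west
1. face(E) → x=1 y=1 heading=east
2. strafe(right, 2) → x=1 y=0 heading=east
no 1-step plan works, so 2 is optimal.

face(E), strafe(right, 2)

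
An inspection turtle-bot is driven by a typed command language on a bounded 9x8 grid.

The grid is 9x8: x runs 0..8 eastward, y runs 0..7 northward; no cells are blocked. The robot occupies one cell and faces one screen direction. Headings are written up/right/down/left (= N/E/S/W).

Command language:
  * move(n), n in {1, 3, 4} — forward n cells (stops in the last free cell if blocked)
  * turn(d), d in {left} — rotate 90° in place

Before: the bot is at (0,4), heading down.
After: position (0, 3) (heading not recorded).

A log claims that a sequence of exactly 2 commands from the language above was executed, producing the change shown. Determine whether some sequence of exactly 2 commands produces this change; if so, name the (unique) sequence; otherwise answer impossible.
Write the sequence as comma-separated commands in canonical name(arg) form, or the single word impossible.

move(1), turn(left)

key: order matters: swapping move(1) and turn(left) lands elsewhere
begin: at (0,4), heading down
1. move(1) → at (0,3), heading down
2. turn(left) → at (0,3), heading right
uniquely the one of 16 2-step routes that fits.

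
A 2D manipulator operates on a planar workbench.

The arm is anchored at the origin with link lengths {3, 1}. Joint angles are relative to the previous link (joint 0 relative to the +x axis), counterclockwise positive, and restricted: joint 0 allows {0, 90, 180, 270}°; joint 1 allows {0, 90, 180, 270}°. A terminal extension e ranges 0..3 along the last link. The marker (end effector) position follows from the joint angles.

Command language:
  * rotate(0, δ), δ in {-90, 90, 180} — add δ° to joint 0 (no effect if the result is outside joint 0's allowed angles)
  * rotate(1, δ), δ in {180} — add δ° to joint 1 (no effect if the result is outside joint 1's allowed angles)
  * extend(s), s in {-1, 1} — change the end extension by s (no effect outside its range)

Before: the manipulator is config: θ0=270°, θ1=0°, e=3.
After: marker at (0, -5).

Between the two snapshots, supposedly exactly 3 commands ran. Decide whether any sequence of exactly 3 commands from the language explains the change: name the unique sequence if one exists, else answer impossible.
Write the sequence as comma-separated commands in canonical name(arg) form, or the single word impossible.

key: order matters: swapping extend(1) and extend(-1) lands elsewhere
initial: config: θ0=270°, θ1=0°, e=3
step 1 (extend(1)): config: θ0=270°, θ1=0°, e=3
step 2 (extend(-1)): config: θ0=270°, θ1=0°, e=2
step 3 (extend(-1)): config: θ0=270°, θ1=0°, e=1
no other 3-command option fits: unique.

extend(1), extend(-1), extend(-1)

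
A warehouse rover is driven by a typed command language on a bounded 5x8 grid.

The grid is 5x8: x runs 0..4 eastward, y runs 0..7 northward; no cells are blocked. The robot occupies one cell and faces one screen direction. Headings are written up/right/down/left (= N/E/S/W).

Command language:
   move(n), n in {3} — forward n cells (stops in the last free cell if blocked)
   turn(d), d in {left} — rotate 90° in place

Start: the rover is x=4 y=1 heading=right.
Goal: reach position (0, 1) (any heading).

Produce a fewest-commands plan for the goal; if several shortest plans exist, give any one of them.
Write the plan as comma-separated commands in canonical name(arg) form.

turn(left), turn(left), move(3), move(3)

initial: x=4 y=1 heading=right
[1] after turn(left): x=4 y=1 heading=up
[2] after turn(left): x=4 y=1 heading=left
[3] after move(3): x=1 y=1 heading=left
[4] after move(3): x=0 y=1 heading=left
nothing shorter than 4 reaches the goal.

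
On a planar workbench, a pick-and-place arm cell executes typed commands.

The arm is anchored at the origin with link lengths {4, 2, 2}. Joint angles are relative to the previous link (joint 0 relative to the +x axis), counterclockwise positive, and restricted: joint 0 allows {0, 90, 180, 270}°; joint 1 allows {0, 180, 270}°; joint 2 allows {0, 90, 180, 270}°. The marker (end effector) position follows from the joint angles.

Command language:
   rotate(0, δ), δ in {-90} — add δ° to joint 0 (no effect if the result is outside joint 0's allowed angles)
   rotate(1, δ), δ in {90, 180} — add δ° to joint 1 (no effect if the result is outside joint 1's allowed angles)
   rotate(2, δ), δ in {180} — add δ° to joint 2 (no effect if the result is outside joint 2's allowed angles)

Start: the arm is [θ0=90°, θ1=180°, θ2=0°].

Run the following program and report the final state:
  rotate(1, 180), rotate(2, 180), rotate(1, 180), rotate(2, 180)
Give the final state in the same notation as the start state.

[θ0=90°, θ1=180°, θ2=0°]

from: [θ0=90°, θ1=180°, θ2=0°]
[1] after rotate(1, 180): [θ0=90°, θ1=0°, θ2=0°]
[2] after rotate(2, 180): [θ0=90°, θ1=0°, θ2=180°]
[3] after rotate(1, 180): [θ0=90°, θ1=180°, θ2=180°]
[4] after rotate(2, 180): [θ0=90°, θ1=180°, θ2=0°]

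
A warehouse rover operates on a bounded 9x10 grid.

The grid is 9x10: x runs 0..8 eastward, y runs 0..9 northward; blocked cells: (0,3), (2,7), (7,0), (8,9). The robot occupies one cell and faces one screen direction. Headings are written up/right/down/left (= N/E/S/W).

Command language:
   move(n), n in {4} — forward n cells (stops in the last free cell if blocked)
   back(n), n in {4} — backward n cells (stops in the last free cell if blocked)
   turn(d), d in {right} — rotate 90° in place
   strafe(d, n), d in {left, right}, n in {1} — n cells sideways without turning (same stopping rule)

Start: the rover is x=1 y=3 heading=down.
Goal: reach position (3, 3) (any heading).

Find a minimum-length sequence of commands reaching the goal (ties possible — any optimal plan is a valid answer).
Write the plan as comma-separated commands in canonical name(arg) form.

initial: x=1 y=3 heading=down
1. strafe(left, 1) → x=2 y=3 heading=down
2. strafe(left, 1) → x=3 y=3 heading=down
no 1-step plan works, so 2 is optimal.

strafe(left, 1), strafe(left, 1)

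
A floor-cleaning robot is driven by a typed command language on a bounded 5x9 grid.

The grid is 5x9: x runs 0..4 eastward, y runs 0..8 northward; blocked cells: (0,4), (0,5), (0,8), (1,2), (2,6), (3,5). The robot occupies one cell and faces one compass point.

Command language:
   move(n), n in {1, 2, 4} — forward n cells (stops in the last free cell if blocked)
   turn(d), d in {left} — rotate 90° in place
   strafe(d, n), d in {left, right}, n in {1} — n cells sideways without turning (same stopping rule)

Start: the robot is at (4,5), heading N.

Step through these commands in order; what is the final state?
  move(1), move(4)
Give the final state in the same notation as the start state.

at (4,8), heading N

initial: at (4,5), heading N
t=1 move(1) ⇒ at (4,6), heading N
t=2 move(4) ⇒ at (4,8), heading N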